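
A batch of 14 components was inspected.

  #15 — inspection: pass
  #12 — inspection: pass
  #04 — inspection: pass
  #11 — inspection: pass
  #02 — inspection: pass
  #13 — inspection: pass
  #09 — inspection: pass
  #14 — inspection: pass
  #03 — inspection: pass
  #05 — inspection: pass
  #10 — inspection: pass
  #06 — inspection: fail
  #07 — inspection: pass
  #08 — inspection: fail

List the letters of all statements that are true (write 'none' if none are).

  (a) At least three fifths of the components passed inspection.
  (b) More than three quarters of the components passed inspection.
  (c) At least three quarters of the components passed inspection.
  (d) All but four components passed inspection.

(a), (b), (c)

|A| = 14, |A ∩ B| = 12, |A ∖ B| = 2.
(a) |A ∩ B| / |A| ≥ 3/5: holds.
(b) |A ∩ B| / |A| > 3/4: holds.
(c) |A ∩ B| / |A| ≥ 3/4: holds.
(d) |A ∖ B| = 4: fails.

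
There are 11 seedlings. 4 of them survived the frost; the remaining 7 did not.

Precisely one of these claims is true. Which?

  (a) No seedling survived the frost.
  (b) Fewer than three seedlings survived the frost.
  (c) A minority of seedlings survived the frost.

|A| = 11, |A ∩ B| = 4, |A ∖ B| = 7.
(a) requires A ∩ B = ∅ (|A ∩ B| = 0): false.
(b) requires |A ∩ B| < 3: false.
(c) requires |A ∩ B| < |A ∖ B|: true.

(c)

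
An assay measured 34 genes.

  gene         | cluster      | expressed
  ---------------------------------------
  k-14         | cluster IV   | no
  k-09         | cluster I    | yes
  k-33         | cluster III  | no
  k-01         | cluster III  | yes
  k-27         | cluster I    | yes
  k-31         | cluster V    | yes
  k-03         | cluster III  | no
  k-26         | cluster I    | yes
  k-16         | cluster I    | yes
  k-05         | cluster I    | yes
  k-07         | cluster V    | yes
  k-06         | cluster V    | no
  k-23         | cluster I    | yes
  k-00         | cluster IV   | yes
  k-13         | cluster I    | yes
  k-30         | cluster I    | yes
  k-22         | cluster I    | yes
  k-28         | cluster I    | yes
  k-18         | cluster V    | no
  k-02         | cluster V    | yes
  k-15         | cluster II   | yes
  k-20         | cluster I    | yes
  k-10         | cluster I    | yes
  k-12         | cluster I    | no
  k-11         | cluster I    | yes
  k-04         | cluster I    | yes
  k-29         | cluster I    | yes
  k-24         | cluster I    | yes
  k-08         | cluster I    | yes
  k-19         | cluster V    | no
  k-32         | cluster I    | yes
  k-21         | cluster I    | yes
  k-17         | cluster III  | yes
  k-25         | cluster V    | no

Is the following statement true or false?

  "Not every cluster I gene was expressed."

True

Truth condition: A ⊄ B (|A ∖ B| ≥ 1).
|A| = 20, |A ∩ B| = 19, |A ∖ B| = 1.
So the statement is true.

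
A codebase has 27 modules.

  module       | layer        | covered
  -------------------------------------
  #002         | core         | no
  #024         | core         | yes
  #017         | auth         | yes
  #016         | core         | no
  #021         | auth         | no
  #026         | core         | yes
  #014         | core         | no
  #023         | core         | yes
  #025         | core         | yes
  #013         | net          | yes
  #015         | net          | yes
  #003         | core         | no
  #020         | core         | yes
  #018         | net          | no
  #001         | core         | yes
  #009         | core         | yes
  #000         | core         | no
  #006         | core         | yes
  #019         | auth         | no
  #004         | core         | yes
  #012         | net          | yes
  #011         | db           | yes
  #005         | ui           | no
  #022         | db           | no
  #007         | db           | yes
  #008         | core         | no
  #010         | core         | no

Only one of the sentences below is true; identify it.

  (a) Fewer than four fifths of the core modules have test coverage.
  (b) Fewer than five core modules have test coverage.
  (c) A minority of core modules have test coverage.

|A| = 16, |A ∩ B| = 9, |A ∖ B| = 7.
(a) requires |A ∩ B| / |A| < 4/5: true.
(b) requires |A ∩ B| < 5: false.
(c) requires |A ∩ B| < |A ∖ B|: false.

(a)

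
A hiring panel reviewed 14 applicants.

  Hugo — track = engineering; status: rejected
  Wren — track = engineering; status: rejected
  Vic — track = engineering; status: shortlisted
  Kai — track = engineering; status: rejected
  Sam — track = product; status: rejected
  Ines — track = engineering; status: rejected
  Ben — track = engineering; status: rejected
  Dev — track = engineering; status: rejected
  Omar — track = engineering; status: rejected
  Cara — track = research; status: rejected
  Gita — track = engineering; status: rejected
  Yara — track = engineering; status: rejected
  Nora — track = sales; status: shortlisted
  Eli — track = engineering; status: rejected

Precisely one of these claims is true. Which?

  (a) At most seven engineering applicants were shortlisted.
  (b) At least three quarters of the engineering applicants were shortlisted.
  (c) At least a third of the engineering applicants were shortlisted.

(a)

|A| = 11, |A ∩ B| = 1, |A ∖ B| = 10.
(a) requires |A ∩ B| ≤ 7: true.
(b) requires |A ∩ B| / |A| ≥ 3/4: false.
(c) requires |A ∩ B| / |A| ≥ 1/3: false.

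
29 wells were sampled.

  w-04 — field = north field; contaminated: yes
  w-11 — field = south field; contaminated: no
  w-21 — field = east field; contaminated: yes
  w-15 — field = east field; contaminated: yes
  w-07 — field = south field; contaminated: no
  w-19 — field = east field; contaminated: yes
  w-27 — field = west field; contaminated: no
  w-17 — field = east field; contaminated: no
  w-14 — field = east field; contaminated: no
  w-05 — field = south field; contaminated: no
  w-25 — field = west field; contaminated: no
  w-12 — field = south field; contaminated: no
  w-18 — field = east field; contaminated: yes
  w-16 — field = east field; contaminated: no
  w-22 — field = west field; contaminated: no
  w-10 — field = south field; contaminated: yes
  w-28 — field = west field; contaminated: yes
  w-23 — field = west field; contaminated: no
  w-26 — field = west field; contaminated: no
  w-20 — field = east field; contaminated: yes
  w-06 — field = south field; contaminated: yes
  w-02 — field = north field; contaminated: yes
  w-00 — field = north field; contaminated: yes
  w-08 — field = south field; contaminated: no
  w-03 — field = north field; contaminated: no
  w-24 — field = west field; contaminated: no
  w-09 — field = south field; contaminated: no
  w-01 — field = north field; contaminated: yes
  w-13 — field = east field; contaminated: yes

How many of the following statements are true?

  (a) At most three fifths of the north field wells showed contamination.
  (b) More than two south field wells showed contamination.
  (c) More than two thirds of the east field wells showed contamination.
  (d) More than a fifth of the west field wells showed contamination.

(a) north field: |A| = 5, |A ∩ B| = 4; needs |A ∩ B| / |A| ≤ 3/5 — false.
(b) south field: |A| = 8, |A ∩ B| = 2; needs |A ∩ B| > 2 — false.
(c) east field: |A| = 9, |A ∩ B| = 6; needs |A ∩ B| / |A| > 2/3 — false.
(d) west field: |A| = 7, |A ∩ B| = 1; needs |A ∩ B| / |A| > 1/5 — false.

0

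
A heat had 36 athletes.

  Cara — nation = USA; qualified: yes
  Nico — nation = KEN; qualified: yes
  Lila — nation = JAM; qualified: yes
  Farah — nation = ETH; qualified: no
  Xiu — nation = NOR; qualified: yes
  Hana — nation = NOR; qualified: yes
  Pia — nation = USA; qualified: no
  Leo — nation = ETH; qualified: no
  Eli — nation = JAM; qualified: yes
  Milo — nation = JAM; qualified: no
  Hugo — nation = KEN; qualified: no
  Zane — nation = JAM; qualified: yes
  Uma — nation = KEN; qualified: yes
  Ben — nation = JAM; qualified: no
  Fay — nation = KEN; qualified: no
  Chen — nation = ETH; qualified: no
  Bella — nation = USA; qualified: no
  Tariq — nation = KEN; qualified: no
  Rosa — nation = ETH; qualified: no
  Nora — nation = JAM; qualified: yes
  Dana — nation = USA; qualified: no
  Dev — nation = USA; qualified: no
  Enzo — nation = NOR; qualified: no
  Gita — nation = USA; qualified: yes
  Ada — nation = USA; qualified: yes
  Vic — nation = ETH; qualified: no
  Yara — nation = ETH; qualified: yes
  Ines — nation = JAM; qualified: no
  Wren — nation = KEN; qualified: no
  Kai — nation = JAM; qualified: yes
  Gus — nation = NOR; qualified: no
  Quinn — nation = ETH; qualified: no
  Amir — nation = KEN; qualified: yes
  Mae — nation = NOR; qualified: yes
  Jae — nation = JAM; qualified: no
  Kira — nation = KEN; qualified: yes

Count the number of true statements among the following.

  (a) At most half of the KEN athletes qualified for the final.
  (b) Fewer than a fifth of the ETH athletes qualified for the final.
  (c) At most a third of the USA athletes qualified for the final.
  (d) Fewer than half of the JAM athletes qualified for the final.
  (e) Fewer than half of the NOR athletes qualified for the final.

2

(a) KEN: |A| = 8, |A ∩ B| = 4; needs |A ∩ B| ≤ |A ∖ B| — true.
(b) ETH: |A| = 7, |A ∩ B| = 1; needs |A ∩ B| / |A| < 1/5 — true.
(c) USA: |A| = 7, |A ∩ B| = 3; needs |A ∩ B| / |A| ≤ 1/3 — false.
(d) JAM: |A| = 9, |A ∩ B| = 5; needs |A ∩ B| < |A ∖ B| — false.
(e) NOR: |A| = 5, |A ∩ B| = 3; needs |A ∩ B| < |A ∖ B| — false.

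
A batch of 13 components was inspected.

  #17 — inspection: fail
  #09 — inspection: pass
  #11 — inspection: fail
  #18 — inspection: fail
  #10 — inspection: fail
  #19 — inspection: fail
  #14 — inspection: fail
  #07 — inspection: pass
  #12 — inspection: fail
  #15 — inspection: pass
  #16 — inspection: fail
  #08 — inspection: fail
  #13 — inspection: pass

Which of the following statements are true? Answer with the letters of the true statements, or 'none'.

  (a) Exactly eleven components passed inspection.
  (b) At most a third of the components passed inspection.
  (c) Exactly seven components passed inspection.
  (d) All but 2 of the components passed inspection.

|A| = 13, |A ∩ B| = 4, |A ∖ B| = 9.
(a) |A ∩ B| = 11: fails.
(b) |A ∩ B| / |A| ≤ 1/3: holds.
(c) |A ∩ B| = 7: fails.
(d) |A ∖ B| = 2: fails.

(b)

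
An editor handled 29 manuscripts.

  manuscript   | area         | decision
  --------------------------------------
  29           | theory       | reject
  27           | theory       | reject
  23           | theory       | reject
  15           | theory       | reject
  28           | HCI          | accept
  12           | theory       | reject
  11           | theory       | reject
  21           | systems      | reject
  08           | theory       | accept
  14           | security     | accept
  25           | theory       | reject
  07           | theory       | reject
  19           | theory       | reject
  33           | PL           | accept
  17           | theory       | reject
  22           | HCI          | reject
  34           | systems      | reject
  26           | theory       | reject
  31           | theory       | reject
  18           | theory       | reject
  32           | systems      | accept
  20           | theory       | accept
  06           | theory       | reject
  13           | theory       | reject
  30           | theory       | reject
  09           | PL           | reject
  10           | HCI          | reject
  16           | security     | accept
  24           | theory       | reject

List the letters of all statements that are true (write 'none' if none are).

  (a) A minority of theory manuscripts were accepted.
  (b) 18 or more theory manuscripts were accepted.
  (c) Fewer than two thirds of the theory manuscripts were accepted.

|A| = 19, |A ∩ B| = 2, |A ∖ B| = 17.
(a) |A ∩ B| < |A ∖ B|: holds.
(b) |A ∩ B| ≥ 18: fails.
(c) |A ∩ B| / |A| < 2/3: holds.

(a), (c)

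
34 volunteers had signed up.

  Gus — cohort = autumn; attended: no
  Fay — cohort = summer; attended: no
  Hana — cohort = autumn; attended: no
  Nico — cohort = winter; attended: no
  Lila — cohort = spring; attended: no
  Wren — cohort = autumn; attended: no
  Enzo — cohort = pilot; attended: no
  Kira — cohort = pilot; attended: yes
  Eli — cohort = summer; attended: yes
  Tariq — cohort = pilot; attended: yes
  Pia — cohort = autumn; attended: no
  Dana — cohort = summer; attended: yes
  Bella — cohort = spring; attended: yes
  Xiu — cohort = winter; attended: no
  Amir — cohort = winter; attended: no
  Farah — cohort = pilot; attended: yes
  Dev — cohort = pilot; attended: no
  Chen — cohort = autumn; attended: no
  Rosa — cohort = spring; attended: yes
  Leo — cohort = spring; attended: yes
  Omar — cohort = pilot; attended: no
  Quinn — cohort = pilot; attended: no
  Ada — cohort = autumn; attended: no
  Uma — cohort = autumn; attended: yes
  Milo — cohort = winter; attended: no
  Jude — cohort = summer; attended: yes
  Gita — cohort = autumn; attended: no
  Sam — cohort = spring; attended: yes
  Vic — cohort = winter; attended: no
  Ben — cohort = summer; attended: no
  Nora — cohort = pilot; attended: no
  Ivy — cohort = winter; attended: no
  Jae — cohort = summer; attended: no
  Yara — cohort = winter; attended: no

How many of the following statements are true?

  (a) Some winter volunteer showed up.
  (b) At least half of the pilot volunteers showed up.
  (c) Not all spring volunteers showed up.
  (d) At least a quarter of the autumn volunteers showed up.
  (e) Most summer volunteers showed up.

1

(a) winter: |A| = 7, |A ∩ B| = 0; needs A ∩ B ≠ ∅ (|A ∩ B| ≥ 1) — false.
(b) pilot: |A| = 8, |A ∩ B| = 3; needs |A ∩ B| ≥ |A ∖ B| — false.
(c) spring: |A| = 5, |A ∩ B| = 4; needs A ⊄ B (|A ∖ B| ≥ 1) — true.
(d) autumn: |A| = 8, |A ∩ B| = 1; needs |A ∩ B| / |A| ≥ 1/4 — false.
(e) summer: |A| = 6, |A ∩ B| = 3; needs |A ∩ B| > |A ∖ B| — false.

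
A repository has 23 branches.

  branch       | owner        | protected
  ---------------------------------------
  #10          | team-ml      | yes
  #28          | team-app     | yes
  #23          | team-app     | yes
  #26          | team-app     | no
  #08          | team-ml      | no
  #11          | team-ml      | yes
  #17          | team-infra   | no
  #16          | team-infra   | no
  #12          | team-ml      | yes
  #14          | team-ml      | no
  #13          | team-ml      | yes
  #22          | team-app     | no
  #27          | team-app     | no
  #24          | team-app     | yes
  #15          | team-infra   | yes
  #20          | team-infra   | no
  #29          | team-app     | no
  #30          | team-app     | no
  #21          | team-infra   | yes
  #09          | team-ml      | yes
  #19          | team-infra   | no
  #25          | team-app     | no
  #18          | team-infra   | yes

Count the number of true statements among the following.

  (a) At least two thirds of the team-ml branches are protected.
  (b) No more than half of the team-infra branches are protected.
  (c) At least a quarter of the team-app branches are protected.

(a) team-ml: |A| = 7, |A ∩ B| = 5; needs |A ∩ B| / |A| ≥ 2/3 — true.
(b) team-infra: |A| = 7, |A ∩ B| = 3; needs |A ∩ B| ≤ |A ∖ B| — true.
(c) team-app: |A| = 9, |A ∩ B| = 3; needs |A ∩ B| / |A| ≥ 1/4 — true.

3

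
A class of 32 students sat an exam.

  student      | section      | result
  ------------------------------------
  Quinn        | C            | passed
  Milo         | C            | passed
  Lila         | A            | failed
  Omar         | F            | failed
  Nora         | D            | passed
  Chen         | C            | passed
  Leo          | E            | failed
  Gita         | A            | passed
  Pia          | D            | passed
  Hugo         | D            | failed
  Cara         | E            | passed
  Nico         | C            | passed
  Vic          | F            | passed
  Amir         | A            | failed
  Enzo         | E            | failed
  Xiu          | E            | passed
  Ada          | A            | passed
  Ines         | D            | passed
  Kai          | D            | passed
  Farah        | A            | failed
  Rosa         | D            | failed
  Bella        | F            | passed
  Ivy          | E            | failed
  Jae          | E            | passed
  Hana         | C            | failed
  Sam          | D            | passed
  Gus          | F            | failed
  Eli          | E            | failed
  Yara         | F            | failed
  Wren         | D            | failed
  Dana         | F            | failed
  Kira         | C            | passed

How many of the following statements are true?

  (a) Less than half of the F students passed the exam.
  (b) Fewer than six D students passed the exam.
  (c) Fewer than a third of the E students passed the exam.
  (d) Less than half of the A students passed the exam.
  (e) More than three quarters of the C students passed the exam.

(a) F: |A| = 6, |A ∩ B| = 2; needs |A ∩ B| < |A ∖ B| — true.
(b) D: |A| = 8, |A ∩ B| = 5; needs |A ∩ B| < 6 — true.
(c) E: |A| = 7, |A ∩ B| = 3; needs |A ∩ B| / |A| < 1/3 — false.
(d) A: |A| = 5, |A ∩ B| = 2; needs |A ∩ B| < |A ∖ B| — true.
(e) C: |A| = 6, |A ∩ B| = 5; needs |A ∩ B| / |A| > 3/4 — true.

4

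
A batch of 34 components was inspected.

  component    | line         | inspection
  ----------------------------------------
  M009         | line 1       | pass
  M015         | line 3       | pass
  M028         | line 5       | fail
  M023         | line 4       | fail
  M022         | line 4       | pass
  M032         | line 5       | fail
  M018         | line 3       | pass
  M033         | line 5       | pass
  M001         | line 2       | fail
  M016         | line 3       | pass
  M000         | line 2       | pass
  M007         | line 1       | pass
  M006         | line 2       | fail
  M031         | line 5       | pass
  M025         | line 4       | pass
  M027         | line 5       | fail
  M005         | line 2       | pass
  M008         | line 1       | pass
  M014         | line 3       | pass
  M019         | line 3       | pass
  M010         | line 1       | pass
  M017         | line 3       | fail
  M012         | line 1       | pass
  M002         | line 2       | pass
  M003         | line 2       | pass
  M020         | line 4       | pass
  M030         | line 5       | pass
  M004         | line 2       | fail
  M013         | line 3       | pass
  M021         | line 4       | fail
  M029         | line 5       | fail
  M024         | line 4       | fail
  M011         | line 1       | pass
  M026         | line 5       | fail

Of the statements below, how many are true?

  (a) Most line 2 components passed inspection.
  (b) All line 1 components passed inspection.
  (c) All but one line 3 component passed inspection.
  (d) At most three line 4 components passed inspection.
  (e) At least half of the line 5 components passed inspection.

(a) line 2: |A| = 7, |A ∩ B| = 4; needs |A ∩ B| > |A ∖ B| — true.
(b) line 1: |A| = 6, |A ∩ B| = 6; needs A ⊆ B, i.e. every element of A is in B (|A ∖ B| = 0) — true.
(c) line 3: |A| = 7, |A ∩ B| = 6; needs |A ∖ B| = 1 — true.
(d) line 4: |A| = 6, |A ∩ B| = 3; needs |A ∩ B| ≤ 3 — true.
(e) line 5: |A| = 8, |A ∩ B| = 3; needs |A ∩ B| ≥ |A ∖ B| — false.

4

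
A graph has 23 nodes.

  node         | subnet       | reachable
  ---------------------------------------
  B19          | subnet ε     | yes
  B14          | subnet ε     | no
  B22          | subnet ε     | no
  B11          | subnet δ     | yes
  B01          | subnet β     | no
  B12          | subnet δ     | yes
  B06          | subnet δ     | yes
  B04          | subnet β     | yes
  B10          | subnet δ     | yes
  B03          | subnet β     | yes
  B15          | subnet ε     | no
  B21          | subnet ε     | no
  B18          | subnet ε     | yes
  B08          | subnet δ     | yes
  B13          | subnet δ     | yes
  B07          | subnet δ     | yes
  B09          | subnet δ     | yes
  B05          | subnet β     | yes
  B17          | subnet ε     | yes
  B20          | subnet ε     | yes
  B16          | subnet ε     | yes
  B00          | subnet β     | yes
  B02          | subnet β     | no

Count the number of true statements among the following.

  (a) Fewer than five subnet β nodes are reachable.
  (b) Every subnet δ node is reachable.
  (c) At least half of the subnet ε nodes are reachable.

(a) subnet β: |A| = 6, |A ∩ B| = 4; needs |A ∩ B| < 5 — true.
(b) subnet δ: |A| = 8, |A ∩ B| = 8; needs A ⊆ B, i.e. every element of A is in B (|A ∖ B| = 0) — true.
(c) subnet ε: |A| = 9, |A ∩ B| = 5; needs |A ∩ B| ≥ |A ∖ B| — true.

3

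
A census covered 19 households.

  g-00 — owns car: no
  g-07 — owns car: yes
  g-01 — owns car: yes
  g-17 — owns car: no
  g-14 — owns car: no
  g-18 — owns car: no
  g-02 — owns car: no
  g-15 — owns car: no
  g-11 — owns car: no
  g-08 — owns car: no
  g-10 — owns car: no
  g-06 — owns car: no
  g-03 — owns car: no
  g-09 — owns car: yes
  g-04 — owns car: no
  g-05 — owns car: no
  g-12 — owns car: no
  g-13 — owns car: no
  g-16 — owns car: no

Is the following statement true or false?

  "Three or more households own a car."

True

'Three or more households own a car' holds iff |A ∩ B| ≥ 3.
|A| = 19, |A ∩ B| = 3, |A ∖ B| = 16.
|A ∩ B| = 3, so the statement is true.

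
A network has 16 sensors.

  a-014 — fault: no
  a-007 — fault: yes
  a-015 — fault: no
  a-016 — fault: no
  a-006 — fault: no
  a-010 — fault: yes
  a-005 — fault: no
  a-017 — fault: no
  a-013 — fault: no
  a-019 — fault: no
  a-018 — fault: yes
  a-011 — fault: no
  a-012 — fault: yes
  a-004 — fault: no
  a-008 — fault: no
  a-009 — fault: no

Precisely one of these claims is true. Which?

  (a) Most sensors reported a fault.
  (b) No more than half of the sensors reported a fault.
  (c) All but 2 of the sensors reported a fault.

|A| = 16, |A ∩ B| = 4, |A ∖ B| = 12.
(a) requires |A ∩ B| > |A ∖ B|: false.
(b) requires |A ∩ B| ≤ |A ∖ B|: true.
(c) requires |A ∖ B| = 2: false.

(b)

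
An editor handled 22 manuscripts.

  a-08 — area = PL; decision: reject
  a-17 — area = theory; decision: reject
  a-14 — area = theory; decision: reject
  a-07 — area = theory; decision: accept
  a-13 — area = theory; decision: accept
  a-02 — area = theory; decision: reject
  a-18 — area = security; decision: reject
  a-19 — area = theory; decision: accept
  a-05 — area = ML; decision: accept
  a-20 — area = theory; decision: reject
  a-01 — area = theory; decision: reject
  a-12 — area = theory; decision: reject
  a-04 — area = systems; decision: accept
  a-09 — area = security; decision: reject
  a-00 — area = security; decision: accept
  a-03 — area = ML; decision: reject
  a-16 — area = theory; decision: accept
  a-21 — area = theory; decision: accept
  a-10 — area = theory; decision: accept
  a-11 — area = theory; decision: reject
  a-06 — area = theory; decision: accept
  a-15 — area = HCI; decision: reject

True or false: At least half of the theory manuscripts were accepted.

True

'At least half of the theory manuscripts were accepted' holds iff |A ∩ B| ≥ |A ∖ B|.
A (the restrictor) = {a-17, a-14, a-07, a-13, a-02, a-19, a-20, a-01, a-12, a-16, a-21, a-10, a-11, a-06}, |A| = 14.
A ∩ B = {a-07, a-13, a-19, a-16, a-21, a-10, a-06}, so |A ∩ B| = 7.
A ∖ B = {a-17, a-14, a-02, a-20, a-01, a-12, a-11}, so |A ∖ B| = 7.
7 = 7, so the statement is true.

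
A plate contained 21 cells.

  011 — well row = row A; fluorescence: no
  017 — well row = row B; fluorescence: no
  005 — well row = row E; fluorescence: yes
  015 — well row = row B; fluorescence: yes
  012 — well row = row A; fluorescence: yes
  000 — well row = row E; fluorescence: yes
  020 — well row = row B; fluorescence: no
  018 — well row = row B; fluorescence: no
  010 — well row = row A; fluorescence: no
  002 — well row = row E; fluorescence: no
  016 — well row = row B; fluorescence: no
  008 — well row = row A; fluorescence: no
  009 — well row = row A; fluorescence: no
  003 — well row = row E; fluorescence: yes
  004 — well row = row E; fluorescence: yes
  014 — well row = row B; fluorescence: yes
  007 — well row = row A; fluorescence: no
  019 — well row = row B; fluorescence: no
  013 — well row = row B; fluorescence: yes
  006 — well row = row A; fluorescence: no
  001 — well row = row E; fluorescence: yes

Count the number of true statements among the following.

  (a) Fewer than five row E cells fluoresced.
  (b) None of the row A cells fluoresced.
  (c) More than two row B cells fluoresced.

1

(a) row E: |A| = 6, |A ∩ B| = 5; needs |A ∩ B| < 5 — false.
(b) row A: |A| = 7, |A ∩ B| = 1; needs A ∩ B = ∅ (|A ∩ B| = 0) — false.
(c) row B: |A| = 8, |A ∩ B| = 3; needs |A ∩ B| > 2 — true.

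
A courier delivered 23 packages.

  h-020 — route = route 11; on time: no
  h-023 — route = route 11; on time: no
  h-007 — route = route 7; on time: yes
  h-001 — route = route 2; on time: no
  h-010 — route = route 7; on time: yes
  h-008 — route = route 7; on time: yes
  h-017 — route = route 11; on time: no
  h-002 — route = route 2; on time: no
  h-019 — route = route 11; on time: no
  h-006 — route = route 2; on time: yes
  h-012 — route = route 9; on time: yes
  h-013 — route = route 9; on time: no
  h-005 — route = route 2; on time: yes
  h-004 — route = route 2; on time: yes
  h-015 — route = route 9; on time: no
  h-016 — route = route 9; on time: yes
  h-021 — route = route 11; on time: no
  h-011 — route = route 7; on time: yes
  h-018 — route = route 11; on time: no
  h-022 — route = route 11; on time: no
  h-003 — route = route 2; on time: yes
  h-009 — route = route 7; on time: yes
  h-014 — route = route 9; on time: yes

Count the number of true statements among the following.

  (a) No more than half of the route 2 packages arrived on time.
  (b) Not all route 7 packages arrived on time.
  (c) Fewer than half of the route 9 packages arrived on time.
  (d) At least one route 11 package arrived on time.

(a) route 2: |A| = 6, |A ∩ B| = 4; needs |A ∩ B| ≤ |A ∖ B| — false.
(b) route 7: |A| = 5, |A ∩ B| = 5; needs A ⊄ B (|A ∖ B| ≥ 1) — false.
(c) route 9: |A| = 5, |A ∩ B| = 3; needs |A ∩ B| < |A ∖ B| — false.
(d) route 11: |A| = 7, |A ∩ B| = 0; needs A ∩ B ≠ ∅ (|A ∩ B| ≥ 1) — false.

0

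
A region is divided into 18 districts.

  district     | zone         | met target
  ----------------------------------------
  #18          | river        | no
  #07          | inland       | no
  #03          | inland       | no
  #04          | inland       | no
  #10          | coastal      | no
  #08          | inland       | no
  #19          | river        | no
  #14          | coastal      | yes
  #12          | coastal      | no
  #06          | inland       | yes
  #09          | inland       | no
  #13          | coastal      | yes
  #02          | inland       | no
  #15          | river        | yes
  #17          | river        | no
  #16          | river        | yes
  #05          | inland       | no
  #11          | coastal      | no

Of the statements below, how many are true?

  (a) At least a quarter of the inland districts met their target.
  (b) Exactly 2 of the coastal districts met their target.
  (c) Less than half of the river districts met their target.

2

(a) inland: |A| = 8, |A ∩ B| = 1; needs |A ∩ B| / |A| ≥ 1/4 — false.
(b) coastal: |A| = 5, |A ∩ B| = 2; needs |A ∩ B| = 2 — true.
(c) river: |A| = 5, |A ∩ B| = 2; needs |A ∩ B| < |A ∖ B| — true.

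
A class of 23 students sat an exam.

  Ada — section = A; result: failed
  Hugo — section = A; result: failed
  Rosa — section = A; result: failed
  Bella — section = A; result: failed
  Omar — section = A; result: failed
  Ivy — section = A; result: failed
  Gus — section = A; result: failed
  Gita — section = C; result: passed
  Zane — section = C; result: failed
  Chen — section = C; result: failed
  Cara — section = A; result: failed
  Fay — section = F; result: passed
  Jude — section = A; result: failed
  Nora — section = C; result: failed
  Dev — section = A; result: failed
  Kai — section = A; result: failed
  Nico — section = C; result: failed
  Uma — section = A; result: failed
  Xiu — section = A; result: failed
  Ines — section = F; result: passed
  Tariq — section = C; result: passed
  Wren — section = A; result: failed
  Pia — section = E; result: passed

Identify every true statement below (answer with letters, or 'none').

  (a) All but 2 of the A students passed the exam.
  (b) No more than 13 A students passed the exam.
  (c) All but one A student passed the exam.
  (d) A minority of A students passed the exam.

|A| = 14, |A ∩ B| = 0, |A ∖ B| = 14.
(a) |A ∖ B| = 2: fails.
(b) |A ∩ B| ≤ 13: holds.
(c) |A ∖ B| = 1: fails.
(d) |A ∩ B| < |A ∖ B|: holds.

(b), (d)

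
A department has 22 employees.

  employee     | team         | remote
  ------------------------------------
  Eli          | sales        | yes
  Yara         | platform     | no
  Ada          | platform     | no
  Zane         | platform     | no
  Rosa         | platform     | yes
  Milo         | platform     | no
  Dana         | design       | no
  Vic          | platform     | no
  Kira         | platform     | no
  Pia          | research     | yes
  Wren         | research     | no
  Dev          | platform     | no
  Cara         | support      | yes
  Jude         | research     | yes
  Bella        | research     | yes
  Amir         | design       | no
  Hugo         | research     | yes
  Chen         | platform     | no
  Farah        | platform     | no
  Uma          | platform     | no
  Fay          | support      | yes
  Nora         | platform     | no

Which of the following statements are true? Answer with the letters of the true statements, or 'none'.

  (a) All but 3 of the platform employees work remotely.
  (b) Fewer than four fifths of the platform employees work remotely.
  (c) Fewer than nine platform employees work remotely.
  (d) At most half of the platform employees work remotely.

|A| = 12, |A ∩ B| = 1, |A ∖ B| = 11.
(a) |A ∖ B| = 3: fails.
(b) |A ∩ B| / |A| < 4/5: holds.
(c) |A ∩ B| < 9: holds.
(d) |A ∩ B| ≤ |A ∖ B|: holds.

(b), (c), (d)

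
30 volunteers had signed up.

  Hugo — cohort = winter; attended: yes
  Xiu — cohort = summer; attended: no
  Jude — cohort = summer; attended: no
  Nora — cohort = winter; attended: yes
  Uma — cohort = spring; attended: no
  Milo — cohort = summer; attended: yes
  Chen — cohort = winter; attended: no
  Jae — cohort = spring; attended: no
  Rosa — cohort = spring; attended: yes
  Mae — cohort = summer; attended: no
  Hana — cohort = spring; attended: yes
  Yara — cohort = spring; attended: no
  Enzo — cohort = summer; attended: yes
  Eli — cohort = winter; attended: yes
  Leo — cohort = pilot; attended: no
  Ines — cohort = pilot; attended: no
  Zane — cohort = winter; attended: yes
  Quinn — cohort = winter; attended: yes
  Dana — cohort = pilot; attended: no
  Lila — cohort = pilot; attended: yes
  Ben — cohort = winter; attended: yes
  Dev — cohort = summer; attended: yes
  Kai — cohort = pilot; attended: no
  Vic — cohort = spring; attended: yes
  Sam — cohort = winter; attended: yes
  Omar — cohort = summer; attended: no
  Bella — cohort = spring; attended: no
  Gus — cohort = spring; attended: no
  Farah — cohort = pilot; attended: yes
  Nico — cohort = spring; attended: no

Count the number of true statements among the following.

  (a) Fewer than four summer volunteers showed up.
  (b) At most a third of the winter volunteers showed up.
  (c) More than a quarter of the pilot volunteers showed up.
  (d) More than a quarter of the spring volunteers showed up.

(a) summer: |A| = 7, |A ∩ B| = 3; needs |A ∩ B| < 4 — true.
(b) winter: |A| = 8, |A ∩ B| = 7; needs |A ∩ B| / |A| ≤ 1/3 — false.
(c) pilot: |A| = 6, |A ∩ B| = 2; needs |A ∩ B| / |A| > 1/4 — true.
(d) spring: |A| = 9, |A ∩ B| = 3; needs |A ∩ B| / |A| > 1/4 — true.

3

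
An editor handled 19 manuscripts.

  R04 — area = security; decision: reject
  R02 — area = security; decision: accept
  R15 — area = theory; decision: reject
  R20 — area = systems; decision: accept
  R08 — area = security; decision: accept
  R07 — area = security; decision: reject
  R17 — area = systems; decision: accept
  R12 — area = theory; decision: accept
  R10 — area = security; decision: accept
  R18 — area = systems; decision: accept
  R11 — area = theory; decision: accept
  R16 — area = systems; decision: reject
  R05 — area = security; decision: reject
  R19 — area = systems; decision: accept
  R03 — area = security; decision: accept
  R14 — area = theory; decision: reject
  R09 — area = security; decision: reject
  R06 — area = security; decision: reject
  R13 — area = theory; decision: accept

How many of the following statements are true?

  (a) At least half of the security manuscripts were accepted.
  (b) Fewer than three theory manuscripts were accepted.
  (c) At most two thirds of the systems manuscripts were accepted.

(a) security: |A| = 9, |A ∩ B| = 4; needs |A ∩ B| ≥ |A ∖ B| — false.
(b) theory: |A| = 5, |A ∩ B| = 3; needs |A ∩ B| < 3 — false.
(c) systems: |A| = 5, |A ∩ B| = 4; needs |A ∩ B| / |A| ≤ 2/3 — false.

0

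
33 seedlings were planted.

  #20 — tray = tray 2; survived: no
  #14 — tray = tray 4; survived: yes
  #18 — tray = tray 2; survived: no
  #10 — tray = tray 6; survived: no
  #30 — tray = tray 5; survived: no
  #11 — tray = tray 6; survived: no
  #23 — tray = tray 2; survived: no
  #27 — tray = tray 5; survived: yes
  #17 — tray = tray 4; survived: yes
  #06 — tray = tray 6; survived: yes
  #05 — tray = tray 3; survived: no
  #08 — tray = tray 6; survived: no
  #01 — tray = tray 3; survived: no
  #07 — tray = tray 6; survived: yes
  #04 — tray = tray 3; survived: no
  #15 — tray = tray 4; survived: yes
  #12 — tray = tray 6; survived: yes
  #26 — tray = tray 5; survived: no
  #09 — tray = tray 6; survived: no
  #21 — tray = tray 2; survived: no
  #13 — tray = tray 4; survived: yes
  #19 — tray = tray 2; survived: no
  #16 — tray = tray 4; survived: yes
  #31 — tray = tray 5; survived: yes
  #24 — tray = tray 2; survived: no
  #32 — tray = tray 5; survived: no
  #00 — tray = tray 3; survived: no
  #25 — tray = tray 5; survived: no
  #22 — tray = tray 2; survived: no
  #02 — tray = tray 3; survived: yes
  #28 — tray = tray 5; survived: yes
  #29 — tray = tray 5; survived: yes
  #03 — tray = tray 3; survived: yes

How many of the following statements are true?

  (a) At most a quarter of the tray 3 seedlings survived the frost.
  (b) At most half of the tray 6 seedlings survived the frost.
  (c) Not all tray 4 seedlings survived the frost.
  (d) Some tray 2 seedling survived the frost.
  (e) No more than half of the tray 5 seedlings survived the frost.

(a) tray 3: |A| = 6, |A ∩ B| = 2; needs |A ∩ B| / |A| ≤ 1/4 — false.
(b) tray 6: |A| = 7, |A ∩ B| = 3; needs |A ∩ B| ≤ |A ∖ B| — true.
(c) tray 4: |A| = 5, |A ∩ B| = 5; needs A ⊄ B (|A ∖ B| ≥ 1) — false.
(d) tray 2: |A| = 7, |A ∩ B| = 0; needs A ∩ B ≠ ∅ (|A ∩ B| ≥ 1) — false.
(e) tray 5: |A| = 8, |A ∩ B| = 4; needs |A ∩ B| ≤ |A ∖ B| — true.

2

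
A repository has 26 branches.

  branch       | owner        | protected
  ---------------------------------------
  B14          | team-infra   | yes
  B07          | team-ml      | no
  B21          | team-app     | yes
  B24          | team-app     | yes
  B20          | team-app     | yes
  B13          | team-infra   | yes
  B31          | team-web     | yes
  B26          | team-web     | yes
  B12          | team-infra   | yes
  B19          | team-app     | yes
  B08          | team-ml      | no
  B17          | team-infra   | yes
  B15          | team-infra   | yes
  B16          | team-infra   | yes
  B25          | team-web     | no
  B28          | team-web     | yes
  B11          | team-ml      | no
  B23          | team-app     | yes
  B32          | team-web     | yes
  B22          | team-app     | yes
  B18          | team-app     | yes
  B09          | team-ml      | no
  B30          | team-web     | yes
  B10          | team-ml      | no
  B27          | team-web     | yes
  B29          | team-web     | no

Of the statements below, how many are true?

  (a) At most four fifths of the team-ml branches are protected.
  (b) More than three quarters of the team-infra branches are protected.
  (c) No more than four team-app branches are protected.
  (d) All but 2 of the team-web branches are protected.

(a) team-ml: |A| = 5, |A ∩ B| = 0; needs |A ∩ B| / |A| ≤ 4/5 — true.
(b) team-infra: |A| = 6, |A ∩ B| = 6; needs |A ∩ B| / |A| > 3/4 — true.
(c) team-app: |A| = 7, |A ∩ B| = 7; needs |A ∩ B| ≤ 4 — false.
(d) team-web: |A| = 8, |A ∩ B| = 6; needs |A ∖ B| = 2 — true.

3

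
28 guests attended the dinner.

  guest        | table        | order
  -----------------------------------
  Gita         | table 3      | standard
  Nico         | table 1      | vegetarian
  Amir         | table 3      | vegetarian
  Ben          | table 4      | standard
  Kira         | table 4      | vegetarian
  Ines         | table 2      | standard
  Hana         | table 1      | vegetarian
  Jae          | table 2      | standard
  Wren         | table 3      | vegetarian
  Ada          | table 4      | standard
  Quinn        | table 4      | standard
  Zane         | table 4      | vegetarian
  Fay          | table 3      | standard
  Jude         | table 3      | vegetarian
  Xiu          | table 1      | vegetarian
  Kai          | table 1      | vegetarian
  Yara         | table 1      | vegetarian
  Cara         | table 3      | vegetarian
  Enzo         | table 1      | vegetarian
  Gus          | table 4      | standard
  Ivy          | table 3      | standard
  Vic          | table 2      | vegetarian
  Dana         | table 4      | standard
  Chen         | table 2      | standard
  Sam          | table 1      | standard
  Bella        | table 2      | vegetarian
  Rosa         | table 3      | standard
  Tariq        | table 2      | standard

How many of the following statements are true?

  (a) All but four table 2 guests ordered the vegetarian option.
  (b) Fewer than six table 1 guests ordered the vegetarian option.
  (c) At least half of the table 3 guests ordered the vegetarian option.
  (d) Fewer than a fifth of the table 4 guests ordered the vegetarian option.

2

(a) table 2: |A| = 6, |A ∩ B| = 2; needs |A ∖ B| = 4 — true.
(b) table 1: |A| = 7, |A ∩ B| = 6; needs |A ∩ B| < 6 — false.
(c) table 3: |A| = 8, |A ∩ B| = 4; needs |A ∩ B| ≥ |A ∖ B| — true.
(d) table 4: |A| = 7, |A ∩ B| = 2; needs |A ∩ B| / |A| < 1/5 — false.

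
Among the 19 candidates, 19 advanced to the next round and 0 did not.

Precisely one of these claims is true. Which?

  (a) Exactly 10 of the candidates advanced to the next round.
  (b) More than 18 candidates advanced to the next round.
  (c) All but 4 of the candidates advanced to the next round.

(b)

|A| = 19, |A ∩ B| = 19, |A ∖ B| = 0.
(a) requires |A ∩ B| = 10: false.
(b) requires |A ∩ B| > 18: true.
(c) requires |A ∖ B| = 4: false.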